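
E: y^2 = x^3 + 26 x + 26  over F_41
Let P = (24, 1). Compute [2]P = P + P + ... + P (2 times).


k = 2 = 10_2 (binary, LSB first: 01)
Double-and-add from P = (24, 1):
  bit 0 = 0: acc unchanged = O
  bit 1 = 1: acc = O + (3, 7) = (3, 7)

2P = (3, 7)


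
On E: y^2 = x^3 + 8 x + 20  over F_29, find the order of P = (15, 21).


Compute successive multiples of P until we hit O:
  1P = (15, 21)
  2P = (0, 22)
  3P = (18, 14)
  4P = (24, 0)
  5P = (18, 15)
  6P = (0, 7)
  7P = (15, 8)
  8P = O

ord(P) = 8


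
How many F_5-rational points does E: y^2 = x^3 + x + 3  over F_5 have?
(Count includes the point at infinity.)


For each x in F_5, count y with y^2 = x^3 + 1 x + 3 mod 5:
  x = 1: RHS = 0, y in [0]  -> 1 point(s)
  x = 4: RHS = 1, y in [1, 4]  -> 2 point(s)
Affine points: 3. Add the point at infinity: total = 4.

#E(F_5) = 4


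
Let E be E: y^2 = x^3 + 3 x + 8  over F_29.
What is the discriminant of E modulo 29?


4 a^3 + 27 b^2 = 4*3^3 + 27*8^2 = 108 + 1728 = 1836
Delta = -16 * (1836) = -29376
Delta mod 29 = 1

Delta = 1 (mod 29)


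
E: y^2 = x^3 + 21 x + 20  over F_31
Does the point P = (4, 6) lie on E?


Check whether y^2 = x^3 + 21 x + 20 (mod 31) for (x, y) = (4, 6).
LHS: y^2 = 6^2 mod 31 = 5
RHS: x^3 + 21 x + 20 = 4^3 + 21*4 + 20 mod 31 = 13
LHS != RHS

No, not on the curve


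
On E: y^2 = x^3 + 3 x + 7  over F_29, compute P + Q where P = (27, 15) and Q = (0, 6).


P != Q, so use the chord formula.
s = (y2 - y1) / (x2 - x1) = (20) / (2) mod 29 = 10
x3 = s^2 - x1 - x2 mod 29 = 10^2 - 27 - 0 = 15
y3 = s (x1 - x3) - y1 mod 29 = 10 * (27 - 15) - 15 = 18

P + Q = (15, 18)


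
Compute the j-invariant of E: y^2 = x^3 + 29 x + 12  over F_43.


Delta = -16(4 a^3 + 27 b^2) mod 43 = 17
-1728 * (4 a)^3 = -1728 * (4*29)^3 mod 43 = 32
j = 32 * 17^(-1) mod 43 = 12

j = 12 (mod 43)


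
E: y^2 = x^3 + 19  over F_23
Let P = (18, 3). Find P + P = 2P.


Doubling: s = (3 x1^2 + a) / (2 y1)
s = (3*18^2 + 0) / (2*3) mod 23 = 1
x3 = s^2 - 2 x1 mod 23 = 1^2 - 2*18 = 11
y3 = s (x1 - x3) - y1 mod 23 = 1 * (18 - 11) - 3 = 4

2P = (11, 4)


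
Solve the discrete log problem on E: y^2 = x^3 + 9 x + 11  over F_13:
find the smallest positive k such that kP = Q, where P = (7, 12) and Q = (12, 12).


Enumerate multiples of P until we hit Q = (12, 12):
  1P = (7, 12)
  2P = (12, 1)
  3P = (3, 0)
  4P = (12, 12)
Match found at i = 4.

k = 4


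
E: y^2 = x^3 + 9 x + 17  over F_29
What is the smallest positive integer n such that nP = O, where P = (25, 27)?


Compute successive multiples of P until we hit O:
  1P = (25, 27)
  2P = (28, 23)
  3P = (10, 11)
  4P = (3, 10)
  5P = (14, 25)
  6P = (14, 4)
  7P = (3, 19)
  8P = (10, 18)
  ... (continuing to 11P)
  11P = O

ord(P) = 11


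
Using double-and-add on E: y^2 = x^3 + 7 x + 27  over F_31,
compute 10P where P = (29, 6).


k = 10 = 1010_2 (binary, LSB first: 0101)
Double-and-add from P = (29, 6):
  bit 0 = 0: acc unchanged = O
  bit 1 = 1: acc = O + (5, 1) = (5, 1)
  bit 2 = 0: acc unchanged = (5, 1)
  bit 3 = 1: acc = (5, 1) + (7, 4) = (29, 25)

10P = (29, 25)


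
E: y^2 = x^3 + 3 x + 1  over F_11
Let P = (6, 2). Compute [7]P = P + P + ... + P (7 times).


k = 7 = 111_2 (binary, LSB first: 111)
Double-and-add from P = (6, 2):
  bit 0 = 1: acc = O + (6, 2) = (6, 2)
  bit 1 = 1: acc = (6, 2) + (8, 3) = (0, 1)
  bit 2 = 1: acc = (0, 1) + (9, 3) = (3, 2)

7P = (3, 2)


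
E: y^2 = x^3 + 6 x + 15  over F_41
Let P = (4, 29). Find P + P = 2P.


Doubling: s = (3 x1^2 + a) / (2 y1)
s = (3*4^2 + 6) / (2*29) mod 41 = 8
x3 = s^2 - 2 x1 mod 41 = 8^2 - 2*4 = 15
y3 = s (x1 - x3) - y1 mod 41 = 8 * (4 - 15) - 29 = 6

2P = (15, 6)


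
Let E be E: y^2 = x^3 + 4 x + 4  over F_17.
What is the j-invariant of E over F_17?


Delta = -16(4 a^3 + 27 b^2) mod 17 = 8
-1728 * (4 a)^3 = -1728 * (4*4)^3 mod 17 = 11
j = 11 * 8^(-1) mod 17 = 12

j = 12 (mod 17)


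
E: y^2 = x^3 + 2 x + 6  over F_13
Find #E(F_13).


For each x in F_13, count y with y^2 = x^3 + 2 x + 6 mod 13:
  x = 1: RHS = 9, y in [3, 10]  -> 2 point(s)
  x = 3: RHS = 0, y in [0]  -> 1 point(s)
  x = 4: RHS = 0, y in [0]  -> 1 point(s)
  x = 6: RHS = 0, y in [0]  -> 1 point(s)
  x = 7: RHS = 12, y in [5, 8]  -> 2 point(s)
  x = 8: RHS = 1, y in [1, 12]  -> 2 point(s)
  x = 9: RHS = 12, y in [5, 8]  -> 2 point(s)
  x = 10: RHS = 12, y in [5, 8]  -> 2 point(s)
  x = 12: RHS = 3, y in [4, 9]  -> 2 point(s)
Affine points: 15. Add the point at infinity: total = 16.

#E(F_13) = 16


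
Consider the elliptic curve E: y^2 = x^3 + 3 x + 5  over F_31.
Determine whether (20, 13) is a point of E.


Check whether y^2 = x^3 + 3 x + 5 (mod 31) for (x, y) = (20, 13).
LHS: y^2 = 13^2 mod 31 = 14
RHS: x^3 + 3 x + 5 = 20^3 + 3*20 + 5 mod 31 = 5
LHS != RHS

No, not on the curve


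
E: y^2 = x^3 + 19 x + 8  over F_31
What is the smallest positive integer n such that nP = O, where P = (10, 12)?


Compute successive multiples of P until we hit O:
  1P = (10, 12)
  2P = (0, 15)
  3P = (9, 28)
  4P = (20, 24)
  5P = (26, 6)
  6P = (15, 17)
  7P = (7, 22)
  8P = (1, 20)
  ... (continuing to 31P)
  31P = O

ord(P) = 31


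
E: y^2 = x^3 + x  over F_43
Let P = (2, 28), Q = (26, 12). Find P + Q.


P != Q, so use the chord formula.
s = (y2 - y1) / (x2 - x1) = (27) / (24) mod 43 = 28
x3 = s^2 - x1 - x2 mod 43 = 28^2 - 2 - 26 = 25
y3 = s (x1 - x3) - y1 mod 43 = 28 * (2 - 25) - 28 = 16

P + Q = (25, 16)


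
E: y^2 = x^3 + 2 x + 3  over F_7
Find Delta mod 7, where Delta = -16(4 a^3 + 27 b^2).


4 a^3 + 27 b^2 = 4*2^3 + 27*3^2 = 32 + 243 = 275
Delta = -16 * (275) = -4400
Delta mod 7 = 3

Delta = 3 (mod 7)


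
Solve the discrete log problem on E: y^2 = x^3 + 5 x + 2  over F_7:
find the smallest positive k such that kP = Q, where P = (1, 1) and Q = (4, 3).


Enumerate multiples of P until we hit Q = (4, 3):
  1P = (1, 1)
  2P = (0, 3)
  3P = (3, 3)
  4P = (4, 3)
Match found at i = 4.

k = 4


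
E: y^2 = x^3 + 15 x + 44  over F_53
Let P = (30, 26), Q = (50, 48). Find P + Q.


P != Q, so use the chord formula.
s = (y2 - y1) / (x2 - x1) = (22) / (20) mod 53 = 17
x3 = s^2 - x1 - x2 mod 53 = 17^2 - 30 - 50 = 50
y3 = s (x1 - x3) - y1 mod 53 = 17 * (30 - 50) - 26 = 5

P + Q = (50, 5)


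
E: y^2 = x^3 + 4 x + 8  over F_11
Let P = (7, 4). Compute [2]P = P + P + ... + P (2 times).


k = 2 = 10_2 (binary, LSB first: 01)
Double-and-add from P = (7, 4):
  bit 0 = 0: acc unchanged = O
  bit 1 = 1: acc = O + (9, 5) = (9, 5)

2P = (9, 5)


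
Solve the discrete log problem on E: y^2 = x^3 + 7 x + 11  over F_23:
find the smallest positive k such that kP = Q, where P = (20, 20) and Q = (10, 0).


Enumerate multiples of P until we hit Q = (10, 0):
  1P = (20, 20)
  2P = (10, 0)
Match found at i = 2.

k = 2


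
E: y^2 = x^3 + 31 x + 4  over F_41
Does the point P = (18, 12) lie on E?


Check whether y^2 = x^3 + 31 x + 4 (mod 41) for (x, y) = (18, 12).
LHS: y^2 = 12^2 mod 41 = 21
RHS: x^3 + 31 x + 4 = 18^3 + 31*18 + 4 mod 41 = 39
LHS != RHS

No, not on the curve


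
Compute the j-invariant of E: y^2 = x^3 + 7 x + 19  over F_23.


Delta = -16(4 a^3 + 27 b^2) mod 23 = 1
-1728 * (4 a)^3 = -1728 * (4*7)^3 mod 23 = 16
j = 16 * 1^(-1) mod 23 = 16

j = 16 (mod 23)


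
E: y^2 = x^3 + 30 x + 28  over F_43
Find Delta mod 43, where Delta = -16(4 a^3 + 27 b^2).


4 a^3 + 27 b^2 = 4*30^3 + 27*28^2 = 108000 + 21168 = 129168
Delta = -16 * (129168) = -2066688
Delta mod 43 = 21

Delta = 21 (mod 43)


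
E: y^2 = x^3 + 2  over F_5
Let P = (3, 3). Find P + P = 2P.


Doubling: s = (3 x1^2 + a) / (2 y1)
s = (3*3^2 + 0) / (2*3) mod 5 = 2
x3 = s^2 - 2 x1 mod 5 = 2^2 - 2*3 = 3
y3 = s (x1 - x3) - y1 mod 5 = 2 * (3 - 3) - 3 = 2

2P = (3, 2)


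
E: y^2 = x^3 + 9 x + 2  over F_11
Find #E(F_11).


For each x in F_11, count y with y^2 = x^3 + 9 x + 2 mod 11:
  x = 1: RHS = 1, y in [1, 10]  -> 2 point(s)
  x = 3: RHS = 1, y in [1, 10]  -> 2 point(s)
  x = 4: RHS = 3, y in [5, 6]  -> 2 point(s)
  x = 7: RHS = 1, y in [1, 10]  -> 2 point(s)
  x = 8: RHS = 3, y in [5, 6]  -> 2 point(s)
  x = 9: RHS = 9, y in [3, 8]  -> 2 point(s)
  x = 10: RHS = 3, y in [5, 6]  -> 2 point(s)
Affine points: 14. Add the point at infinity: total = 15.

#E(F_11) = 15


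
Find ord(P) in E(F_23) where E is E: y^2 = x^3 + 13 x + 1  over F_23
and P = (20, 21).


Compute successive multiples of P until we hit O:
  1P = (20, 21)
  2P = (14, 11)
  3P = (2, 9)
  4P = (4, 5)
  5P = (0, 22)
  6P = (21, 17)
  7P = (21, 6)
  8P = (0, 1)
  ... (continuing to 13P)
  13P = O

ord(P) = 13


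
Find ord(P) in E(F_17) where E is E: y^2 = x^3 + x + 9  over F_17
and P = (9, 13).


Compute successive multiples of P until we hit O:
  1P = (9, 13)
  2P = (7, 11)
  3P = (2, 11)
  4P = (4, 3)
  5P = (8, 6)
  6P = (15, 13)
  7P = (10, 4)
  8P = (11, 5)
  ... (continuing to 25P)
  25P = O

ord(P) = 25


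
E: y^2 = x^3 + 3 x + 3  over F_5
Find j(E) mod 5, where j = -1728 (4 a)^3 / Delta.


Delta = -16(4 a^3 + 27 b^2) mod 5 = 4
-1728 * (4 a)^3 = -1728 * (4*3)^3 mod 5 = 1
j = 1 * 4^(-1) mod 5 = 4

j = 4 (mod 5)


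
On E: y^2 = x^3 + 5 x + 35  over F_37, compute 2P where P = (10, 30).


k = 2 = 10_2 (binary, LSB first: 01)
Double-and-add from P = (10, 30):
  bit 0 = 0: acc unchanged = O
  bit 1 = 1: acc = O + (21, 22) = (21, 22)

2P = (21, 22)


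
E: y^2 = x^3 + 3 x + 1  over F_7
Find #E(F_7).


For each x in F_7, count y with y^2 = x^3 + 3 x + 1 mod 7:
  x = 0: RHS = 1, y in [1, 6]  -> 2 point(s)
  x = 2: RHS = 1, y in [1, 6]  -> 2 point(s)
  x = 3: RHS = 2, y in [3, 4]  -> 2 point(s)
  x = 4: RHS = 0, y in [0]  -> 1 point(s)
  x = 5: RHS = 1, y in [1, 6]  -> 2 point(s)
  x = 6: RHS = 4, y in [2, 5]  -> 2 point(s)
Affine points: 11. Add the point at infinity: total = 12.

#E(F_7) = 12


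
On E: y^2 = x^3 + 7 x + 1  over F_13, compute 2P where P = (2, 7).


Doubling: s = (3 x1^2 + a) / (2 y1)
s = (3*2^2 + 7) / (2*7) mod 13 = 6
x3 = s^2 - 2 x1 mod 13 = 6^2 - 2*2 = 6
y3 = s (x1 - x3) - y1 mod 13 = 6 * (2 - 6) - 7 = 8

2P = (6, 8)


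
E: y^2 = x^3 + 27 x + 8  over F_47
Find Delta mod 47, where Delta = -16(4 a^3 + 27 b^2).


4 a^3 + 27 b^2 = 4*27^3 + 27*8^2 = 78732 + 1728 = 80460
Delta = -16 * (80460) = -1287360
Delta mod 47 = 17

Delta = 17 (mod 47)


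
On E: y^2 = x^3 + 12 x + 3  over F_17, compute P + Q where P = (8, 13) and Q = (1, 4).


P != Q, so use the chord formula.
s = (y2 - y1) / (x2 - x1) = (8) / (10) mod 17 = 11
x3 = s^2 - x1 - x2 mod 17 = 11^2 - 8 - 1 = 10
y3 = s (x1 - x3) - y1 mod 17 = 11 * (8 - 10) - 13 = 16

P + Q = (10, 16)


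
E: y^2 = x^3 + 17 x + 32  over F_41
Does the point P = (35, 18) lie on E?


Check whether y^2 = x^3 + 17 x + 32 (mod 41) for (x, y) = (35, 18).
LHS: y^2 = 18^2 mod 41 = 37
RHS: x^3 + 17 x + 32 = 35^3 + 17*35 + 32 mod 41 = 1
LHS != RHS

No, not on the curve


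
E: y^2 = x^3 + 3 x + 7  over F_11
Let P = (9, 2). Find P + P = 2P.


Doubling: s = (3 x1^2 + a) / (2 y1)
s = (3*9^2 + 3) / (2*2) mod 11 = 1
x3 = s^2 - 2 x1 mod 11 = 1^2 - 2*9 = 5
y3 = s (x1 - x3) - y1 mod 11 = 1 * (9 - 5) - 2 = 2

2P = (5, 2)


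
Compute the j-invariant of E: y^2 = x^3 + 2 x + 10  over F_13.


Delta = -16(4 a^3 + 27 b^2) mod 13 = 7
-1728 * (4 a)^3 = -1728 * (4*2)^3 mod 13 = 5
j = 5 * 7^(-1) mod 13 = 10

j = 10 (mod 13)


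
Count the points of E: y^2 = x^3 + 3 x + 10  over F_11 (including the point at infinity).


For each x in F_11, count y with y^2 = x^3 + 3 x + 10 mod 11:
  x = 1: RHS = 3, y in [5, 6]  -> 2 point(s)
  x = 4: RHS = 9, y in [3, 8]  -> 2 point(s)
  x = 7: RHS = 0, y in [0]  -> 1 point(s)
Affine points: 5. Add the point at infinity: total = 6.

#E(F_11) = 6


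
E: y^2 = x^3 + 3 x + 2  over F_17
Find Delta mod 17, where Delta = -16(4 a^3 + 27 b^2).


4 a^3 + 27 b^2 = 4*3^3 + 27*2^2 = 108 + 108 = 216
Delta = -16 * (216) = -3456
Delta mod 17 = 12

Delta = 12 (mod 17)


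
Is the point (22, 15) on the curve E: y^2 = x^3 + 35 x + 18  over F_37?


Check whether y^2 = x^3 + 35 x + 18 (mod 37) for (x, y) = (22, 15).
LHS: y^2 = 15^2 mod 37 = 3
RHS: x^3 + 35 x + 18 = 22^3 + 35*22 + 18 mod 37 = 3
LHS = RHS

Yes, on the curve


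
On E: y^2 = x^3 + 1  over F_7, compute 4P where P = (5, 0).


k = 4 = 100_2 (binary, LSB first: 001)
Double-and-add from P = (5, 0):
  bit 0 = 0: acc unchanged = O
  bit 1 = 0: acc unchanged = O
  bit 2 = 1: acc = O + O = O

4P = O


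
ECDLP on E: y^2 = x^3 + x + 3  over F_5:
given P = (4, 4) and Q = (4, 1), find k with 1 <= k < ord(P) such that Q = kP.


Enumerate multiples of P until we hit Q = (4, 1):
  1P = (4, 4)
  2P = (1, 0)
  3P = (4, 1)
Match found at i = 3.

k = 3


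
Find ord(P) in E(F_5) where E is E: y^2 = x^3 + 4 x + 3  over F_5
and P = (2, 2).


Compute successive multiples of P until we hit O:
  1P = (2, 2)
  2P = (2, 3)
  3P = O

ord(P) = 3


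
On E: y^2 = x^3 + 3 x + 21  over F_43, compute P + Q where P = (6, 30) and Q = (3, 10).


P != Q, so use the chord formula.
s = (y2 - y1) / (x2 - x1) = (23) / (40) mod 43 = 21
x3 = s^2 - x1 - x2 mod 43 = 21^2 - 6 - 3 = 2
y3 = s (x1 - x3) - y1 mod 43 = 21 * (6 - 2) - 30 = 11

P + Q = (2, 11)


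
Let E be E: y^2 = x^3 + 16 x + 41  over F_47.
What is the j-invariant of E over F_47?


Delta = -16(4 a^3 + 27 b^2) mod 47 = 27
-1728 * (4 a)^3 = -1728 * (4*16)^3 mod 47 = 40
j = 40 * 27^(-1) mod 47 = 45

j = 45 (mod 47)


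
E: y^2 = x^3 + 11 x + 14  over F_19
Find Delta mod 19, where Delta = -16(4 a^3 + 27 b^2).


4 a^3 + 27 b^2 = 4*11^3 + 27*14^2 = 5324 + 5292 = 10616
Delta = -16 * (10616) = -169856
Delta mod 19 = 4

Delta = 4 (mod 19)


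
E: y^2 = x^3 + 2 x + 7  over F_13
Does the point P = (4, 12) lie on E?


Check whether y^2 = x^3 + 2 x + 7 (mod 13) for (x, y) = (4, 12).
LHS: y^2 = 12^2 mod 13 = 1
RHS: x^3 + 2 x + 7 = 4^3 + 2*4 + 7 mod 13 = 1
LHS = RHS

Yes, on the curve


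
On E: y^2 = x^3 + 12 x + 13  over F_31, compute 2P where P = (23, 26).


Doubling: s = (3 x1^2 + a) / (2 y1)
s = (3*23^2 + 12) / (2*26) mod 31 = 23
x3 = s^2 - 2 x1 mod 31 = 23^2 - 2*23 = 18
y3 = s (x1 - x3) - y1 mod 31 = 23 * (23 - 18) - 26 = 27

2P = (18, 27)


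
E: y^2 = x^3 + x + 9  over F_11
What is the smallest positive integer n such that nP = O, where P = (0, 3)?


Compute successive multiples of P until we hit O:
  1P = (0, 3)
  2P = (4, 0)
  3P = (0, 8)
  4P = O

ord(P) = 4


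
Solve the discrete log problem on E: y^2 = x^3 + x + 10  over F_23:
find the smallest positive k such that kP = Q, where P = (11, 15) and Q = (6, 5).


Enumerate multiples of P until we hit Q = (6, 5):
  1P = (11, 15)
  2P = (14, 13)
  3P = (1, 9)
  4P = (4, 3)
  5P = (10, 13)
  6P = (6, 18)
  7P = (22, 10)
  8P = (21, 0)
  9P = (22, 13)
  10P = (6, 5)
Match found at i = 10.

k = 10


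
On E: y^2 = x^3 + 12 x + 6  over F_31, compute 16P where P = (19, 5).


k = 16 = 10000_2 (binary, LSB first: 00001)
Double-and-add from P = (19, 5):
  bit 0 = 0: acc unchanged = O
  bit 1 = 0: acc unchanged = O
  bit 2 = 0: acc unchanged = O
  bit 3 = 0: acc unchanged = O
  bit 4 = 1: acc = O + (29, 6) = (29, 6)

16P = (29, 6)


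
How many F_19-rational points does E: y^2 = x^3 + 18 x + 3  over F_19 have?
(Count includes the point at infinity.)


For each x in F_19, count y with y^2 = x^3 + 18 x + 3 mod 19:
  x = 2: RHS = 9, y in [3, 16]  -> 2 point(s)
  x = 4: RHS = 6, y in [5, 14]  -> 2 point(s)
  x = 5: RHS = 9, y in [3, 16]  -> 2 point(s)
  x = 6: RHS = 4, y in [2, 17]  -> 2 point(s)
  x = 7: RHS = 16, y in [4, 15]  -> 2 point(s)
  x = 9: RHS = 1, y in [1, 18]  -> 2 point(s)
  x = 10: RHS = 5, y in [9, 10]  -> 2 point(s)
  x = 12: RHS = 9, y in [3, 16]  -> 2 point(s)
  x = 14: RHS = 16, y in [4, 15]  -> 2 point(s)
  x = 15: RHS = 0, y in [0]  -> 1 point(s)
  x = 16: RHS = 17, y in [6, 13]  -> 2 point(s)
  x = 17: RHS = 16, y in [4, 15]  -> 2 point(s)
Affine points: 23. Add the point at infinity: total = 24.

#E(F_19) = 24


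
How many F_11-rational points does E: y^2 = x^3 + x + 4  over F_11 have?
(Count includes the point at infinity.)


For each x in F_11, count y with y^2 = x^3 + 1 x + 4 mod 11:
  x = 0: RHS = 4, y in [2, 9]  -> 2 point(s)
  x = 2: RHS = 3, y in [5, 6]  -> 2 point(s)
  x = 3: RHS = 1, y in [1, 10]  -> 2 point(s)
  x = 9: RHS = 5, y in [4, 7]  -> 2 point(s)
Affine points: 8. Add the point at infinity: total = 9.

#E(F_11) = 9


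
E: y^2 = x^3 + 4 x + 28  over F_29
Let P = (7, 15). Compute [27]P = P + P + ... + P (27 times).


k = 27 = 11011_2 (binary, LSB first: 11011)
Double-and-add from P = (7, 15):
  bit 0 = 1: acc = O + (7, 15) = (7, 15)
  bit 1 = 1: acc = (7, 15) + (22, 11) = (6, 6)
  bit 2 = 0: acc unchanged = (6, 6)
  bit 3 = 1: acc = (6, 6) + (5, 17) = (23, 7)
  bit 4 = 1: acc = (23, 7) + (3, 3) = (10, 13)

27P = (10, 13)


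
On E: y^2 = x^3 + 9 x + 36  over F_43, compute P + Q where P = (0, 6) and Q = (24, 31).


P != Q, so use the chord formula.
s = (y2 - y1) / (x2 - x1) = (25) / (24) mod 43 = 10
x3 = s^2 - x1 - x2 mod 43 = 10^2 - 0 - 24 = 33
y3 = s (x1 - x3) - y1 mod 43 = 10 * (0 - 33) - 6 = 8

P + Q = (33, 8)


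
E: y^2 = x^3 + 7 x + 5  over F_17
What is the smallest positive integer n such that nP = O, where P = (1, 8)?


Compute successive multiples of P until we hit O:
  1P = (1, 8)
  2P = (13, 10)
  3P = (12, 10)
  4P = (6, 5)
  5P = (9, 7)
  6P = (11, 6)
  7P = (3, 6)
  8P = (14, 5)
  ... (continuing to 20P)
  20P = O

ord(P) = 20


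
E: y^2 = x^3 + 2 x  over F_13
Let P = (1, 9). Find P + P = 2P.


Doubling: s = (3 x1^2 + a) / (2 y1)
s = (3*1^2 + 2) / (2*9) mod 13 = 1
x3 = s^2 - 2 x1 mod 13 = 1^2 - 2*1 = 12
y3 = s (x1 - x3) - y1 mod 13 = 1 * (1 - 12) - 9 = 6

2P = (12, 6)


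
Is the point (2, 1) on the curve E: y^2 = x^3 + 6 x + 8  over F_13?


Check whether y^2 = x^3 + 6 x + 8 (mod 13) for (x, y) = (2, 1).
LHS: y^2 = 1^2 mod 13 = 1
RHS: x^3 + 6 x + 8 = 2^3 + 6*2 + 8 mod 13 = 2
LHS != RHS

No, not on the curve


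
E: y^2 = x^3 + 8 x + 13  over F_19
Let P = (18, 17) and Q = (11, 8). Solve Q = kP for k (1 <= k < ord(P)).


Enumerate multiples of P until we hit Q = (11, 8):
  1P = (18, 17)
  2P = (6, 7)
  3P = (11, 11)
  4P = (14, 0)
  5P = (11, 8)
Match found at i = 5.

k = 5


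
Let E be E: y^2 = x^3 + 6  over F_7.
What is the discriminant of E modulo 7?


4 a^3 + 27 b^2 = 4*0^3 + 27*6^2 = 0 + 972 = 972
Delta = -16 * (972) = -15552
Delta mod 7 = 2

Delta = 2 (mod 7)


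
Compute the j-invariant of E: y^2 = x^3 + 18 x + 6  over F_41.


Delta = -16(4 a^3 + 27 b^2) mod 41 = 3
-1728 * (4 a)^3 = -1728 * (4*18)^3 mod 41 = 14
j = 14 * 3^(-1) mod 41 = 32

j = 32 (mod 41)


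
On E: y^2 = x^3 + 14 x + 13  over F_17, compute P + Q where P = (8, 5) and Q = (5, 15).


P != Q, so use the chord formula.
s = (y2 - y1) / (x2 - x1) = (10) / (14) mod 17 = 8
x3 = s^2 - x1 - x2 mod 17 = 8^2 - 8 - 5 = 0
y3 = s (x1 - x3) - y1 mod 17 = 8 * (8 - 0) - 5 = 8

P + Q = (0, 8)


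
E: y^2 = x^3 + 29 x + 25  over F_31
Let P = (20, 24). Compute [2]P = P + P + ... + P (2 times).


k = 2 = 10_2 (binary, LSB first: 01)
Double-and-add from P = (20, 24):
  bit 0 = 0: acc unchanged = O
  bit 1 = 1: acc = O + (0, 5) = (0, 5)

2P = (0, 5)


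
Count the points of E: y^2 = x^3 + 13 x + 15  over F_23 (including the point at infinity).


For each x in F_23, count y with y^2 = x^3 + 13 x + 15 mod 23:
  x = 1: RHS = 6, y in [11, 12]  -> 2 point(s)
  x = 2: RHS = 3, y in [7, 16]  -> 2 point(s)
  x = 3: RHS = 12, y in [9, 14]  -> 2 point(s)
  x = 4: RHS = 16, y in [4, 19]  -> 2 point(s)
  x = 7: RHS = 12, y in [9, 14]  -> 2 point(s)
  x = 10: RHS = 18, y in [8, 15]  -> 2 point(s)
  x = 12: RHS = 13, y in [6, 17]  -> 2 point(s)
  x = 13: RHS = 12, y in [9, 14]  -> 2 point(s)
  x = 16: RHS = 18, y in [8, 15]  -> 2 point(s)
  x = 18: RHS = 9, y in [3, 20]  -> 2 point(s)
  x = 20: RHS = 18, y in [8, 15]  -> 2 point(s)
  x = 21: RHS = 4, y in [2, 21]  -> 2 point(s)
  x = 22: RHS = 1, y in [1, 22]  -> 2 point(s)
Affine points: 26. Add the point at infinity: total = 27.

#E(F_23) = 27


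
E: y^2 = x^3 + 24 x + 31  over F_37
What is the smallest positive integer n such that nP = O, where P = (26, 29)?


Compute successive multiples of P until we hit O:
  1P = (26, 29)
  2P = (12, 7)
  3P = (6, 13)
  4P = (16, 16)
  5P = (20, 1)
  6P = (21, 19)
  7P = (31, 35)
  8P = (14, 15)
  ... (continuing to 31P)
  31P = O

ord(P) = 31


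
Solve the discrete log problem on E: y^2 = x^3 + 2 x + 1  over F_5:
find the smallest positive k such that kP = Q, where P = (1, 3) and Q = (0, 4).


Enumerate multiples of P until we hit Q = (0, 4):
  1P = (1, 3)
  2P = (3, 2)
  3P = (0, 4)
Match found at i = 3.

k = 3


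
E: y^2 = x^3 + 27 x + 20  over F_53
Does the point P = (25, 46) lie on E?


Check whether y^2 = x^3 + 27 x + 20 (mod 53) for (x, y) = (25, 46).
LHS: y^2 = 46^2 mod 53 = 49
RHS: x^3 + 27 x + 20 = 25^3 + 27*25 + 20 mod 53 = 49
LHS = RHS

Yes, on the curve


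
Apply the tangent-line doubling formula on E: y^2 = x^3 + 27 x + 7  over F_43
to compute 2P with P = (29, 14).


Doubling: s = (3 x1^2 + a) / (2 y1)
s = (3*29^2 + 27) / (2*14) mod 43 = 2
x3 = s^2 - 2 x1 mod 43 = 2^2 - 2*29 = 32
y3 = s (x1 - x3) - y1 mod 43 = 2 * (29 - 32) - 14 = 23

2P = (32, 23)


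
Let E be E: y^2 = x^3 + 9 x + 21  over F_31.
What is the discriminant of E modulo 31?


4 a^3 + 27 b^2 = 4*9^3 + 27*21^2 = 2916 + 11907 = 14823
Delta = -16 * (14823) = -237168
Delta mod 31 = 13

Delta = 13 (mod 31)


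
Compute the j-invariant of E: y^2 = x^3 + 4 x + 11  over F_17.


Delta = -16(4 a^3 + 27 b^2) mod 17 = 4
-1728 * (4 a)^3 = -1728 * (4*4)^3 mod 17 = 11
j = 11 * 4^(-1) mod 17 = 7

j = 7 (mod 17)


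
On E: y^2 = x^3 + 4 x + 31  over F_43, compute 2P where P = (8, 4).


Doubling: s = (3 x1^2 + a) / (2 y1)
s = (3*8^2 + 4) / (2*4) mod 43 = 3
x3 = s^2 - 2 x1 mod 43 = 3^2 - 2*8 = 36
y3 = s (x1 - x3) - y1 mod 43 = 3 * (8 - 36) - 4 = 41

2P = (36, 41)


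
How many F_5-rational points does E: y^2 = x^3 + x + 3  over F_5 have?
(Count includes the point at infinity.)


For each x in F_5, count y with y^2 = x^3 + 1 x + 3 mod 5:
  x = 1: RHS = 0, y in [0]  -> 1 point(s)
  x = 4: RHS = 1, y in [1, 4]  -> 2 point(s)
Affine points: 3. Add the point at infinity: total = 4.

#E(F_5) = 4


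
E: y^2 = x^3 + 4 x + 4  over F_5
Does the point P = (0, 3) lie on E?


Check whether y^2 = x^3 + 4 x + 4 (mod 5) for (x, y) = (0, 3).
LHS: y^2 = 3^2 mod 5 = 4
RHS: x^3 + 4 x + 4 = 0^3 + 4*0 + 4 mod 5 = 4
LHS = RHS

Yes, on the curve


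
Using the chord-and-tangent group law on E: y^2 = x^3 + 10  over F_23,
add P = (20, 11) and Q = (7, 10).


P != Q, so use the chord formula.
s = (y2 - y1) / (x2 - x1) = (22) / (10) mod 23 = 16
x3 = s^2 - x1 - x2 mod 23 = 16^2 - 20 - 7 = 22
y3 = s (x1 - x3) - y1 mod 23 = 16 * (20 - 22) - 11 = 3

P + Q = (22, 3)


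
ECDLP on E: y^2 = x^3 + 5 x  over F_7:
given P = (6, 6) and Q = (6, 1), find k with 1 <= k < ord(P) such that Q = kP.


Enumerate multiples of P until we hit Q = (6, 1):
  1P = (6, 6)
  2P = (4, 0)
  3P = (6, 1)
Match found at i = 3.

k = 3


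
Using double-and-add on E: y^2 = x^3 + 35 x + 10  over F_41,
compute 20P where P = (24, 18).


k = 20 = 10100_2 (binary, LSB first: 00101)
Double-and-add from P = (24, 18):
  bit 0 = 0: acc unchanged = O
  bit 1 = 0: acc unchanged = O
  bit 2 = 1: acc = O + (4, 3) = (4, 3)
  bit 3 = 0: acc unchanged = (4, 3)
  bit 4 = 1: acc = (4, 3) + (5, 33) = (30, 37)

20P = (30, 37)


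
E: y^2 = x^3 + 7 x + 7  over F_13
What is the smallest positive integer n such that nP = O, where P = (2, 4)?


Compute successive multiples of P until we hit O:
  1P = (2, 4)
  2P = (12, 8)
  3P = (8, 4)
  4P = (3, 9)
  5P = (7, 10)
  6P = (7, 3)
  7P = (3, 4)
  8P = (8, 9)
  ... (continuing to 11P)
  11P = O

ord(P) = 11


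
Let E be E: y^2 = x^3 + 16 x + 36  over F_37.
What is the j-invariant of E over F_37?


Delta = -16(4 a^3 + 27 b^2) mod 37 = 13
-1728 * (4 a)^3 = -1728 * (4*16)^3 mod 37 = 26
j = 26 * 13^(-1) mod 37 = 2

j = 2 (mod 37)


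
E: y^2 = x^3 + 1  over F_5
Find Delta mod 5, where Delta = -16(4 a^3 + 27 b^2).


4 a^3 + 27 b^2 = 4*0^3 + 27*1^2 = 0 + 27 = 27
Delta = -16 * (27) = -432
Delta mod 5 = 3

Delta = 3 (mod 5)


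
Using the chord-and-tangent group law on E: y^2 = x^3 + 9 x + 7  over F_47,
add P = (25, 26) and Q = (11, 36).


P != Q, so use the chord formula.
s = (y2 - y1) / (x2 - x1) = (10) / (33) mod 47 = 6
x3 = s^2 - x1 - x2 mod 47 = 6^2 - 25 - 11 = 0
y3 = s (x1 - x3) - y1 mod 47 = 6 * (25 - 0) - 26 = 30

P + Q = (0, 30)


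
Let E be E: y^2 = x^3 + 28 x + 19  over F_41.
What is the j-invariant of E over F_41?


Delta = -16(4 a^3 + 27 b^2) mod 41 = 31
-1728 * (4 a)^3 = -1728 * (4*28)^3 mod 41 = 32
j = 32 * 31^(-1) mod 41 = 5

j = 5 (mod 41)


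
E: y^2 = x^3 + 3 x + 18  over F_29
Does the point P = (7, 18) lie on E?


Check whether y^2 = x^3 + 3 x + 18 (mod 29) for (x, y) = (7, 18).
LHS: y^2 = 18^2 mod 29 = 5
RHS: x^3 + 3 x + 18 = 7^3 + 3*7 + 18 mod 29 = 5
LHS = RHS

Yes, on the curve


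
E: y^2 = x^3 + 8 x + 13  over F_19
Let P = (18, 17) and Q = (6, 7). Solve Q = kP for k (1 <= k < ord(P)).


Enumerate multiples of P until we hit Q = (6, 7):
  1P = (18, 17)
  2P = (6, 7)
Match found at i = 2.

k = 2


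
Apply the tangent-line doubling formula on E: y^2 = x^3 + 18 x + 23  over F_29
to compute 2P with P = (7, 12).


Doubling: s = (3 x1^2 + a) / (2 y1)
s = (3*7^2 + 18) / (2*12) mod 29 = 25
x3 = s^2 - 2 x1 mod 29 = 25^2 - 2*7 = 2
y3 = s (x1 - x3) - y1 mod 29 = 25 * (7 - 2) - 12 = 26

2P = (2, 26)


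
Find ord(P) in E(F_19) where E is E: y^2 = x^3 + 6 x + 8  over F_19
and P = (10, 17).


Compute successive multiples of P until we hit O:
  1P = (10, 17)
  2P = (4, 18)
  3P = (14, 9)
  4P = (18, 18)
  5P = (2, 3)
  6P = (16, 1)
  7P = (17, 8)
  8P = (8, 13)
  ... (continuing to 19P)
  19P = O

ord(P) = 19


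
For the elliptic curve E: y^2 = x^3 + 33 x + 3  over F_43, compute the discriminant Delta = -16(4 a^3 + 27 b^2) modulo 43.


4 a^3 + 27 b^2 = 4*33^3 + 27*3^2 = 143748 + 243 = 143991
Delta = -16 * (143991) = -2303856
Delta mod 43 = 41

Delta = 41 (mod 43)


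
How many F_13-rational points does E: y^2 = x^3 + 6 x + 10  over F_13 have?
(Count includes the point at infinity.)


For each x in F_13, count y with y^2 = x^3 + 6 x + 10 mod 13:
  x = 0: RHS = 10, y in [6, 7]  -> 2 point(s)
  x = 1: RHS = 4, y in [2, 11]  -> 2 point(s)
  x = 2: RHS = 4, y in [2, 11]  -> 2 point(s)
  x = 3: RHS = 3, y in [4, 9]  -> 2 point(s)
  x = 5: RHS = 9, y in [3, 10]  -> 2 point(s)
  x = 9: RHS = 0, y in [0]  -> 1 point(s)
  x = 10: RHS = 4, y in [2, 11]  -> 2 point(s)
  x = 11: RHS = 3, y in [4, 9]  -> 2 point(s)
  x = 12: RHS = 3, y in [4, 9]  -> 2 point(s)
Affine points: 17. Add the point at infinity: total = 18.

#E(F_13) = 18


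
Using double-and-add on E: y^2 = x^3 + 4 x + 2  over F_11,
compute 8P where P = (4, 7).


k = 8 = 1000_2 (binary, LSB first: 0001)
Double-and-add from P = (4, 7):
  bit 0 = 0: acc unchanged = O
  bit 1 = 0: acc unchanged = O
  bit 2 = 0: acc unchanged = O
  bit 3 = 1: acc = O + (4, 4) = (4, 4)

8P = (4, 4)


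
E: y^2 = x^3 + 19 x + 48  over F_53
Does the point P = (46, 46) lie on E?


Check whether y^2 = x^3 + 19 x + 48 (mod 53) for (x, y) = (46, 46).
LHS: y^2 = 46^2 mod 53 = 49
RHS: x^3 + 19 x + 48 = 46^3 + 19*46 + 48 mod 53 = 49
LHS = RHS

Yes, on the curve


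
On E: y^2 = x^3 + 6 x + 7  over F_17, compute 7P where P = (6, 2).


k = 7 = 111_2 (binary, LSB first: 111)
Double-and-add from P = (6, 2):
  bit 0 = 1: acc = O + (6, 2) = (6, 2)
  bit 1 = 1: acc = (6, 2) + (14, 8) = (5, 3)
  bit 2 = 1: acc = (5, 3) + (7, 16) = (9, 5)

7P = (9, 5)


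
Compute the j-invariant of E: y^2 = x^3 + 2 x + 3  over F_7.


Delta = -16(4 a^3 + 27 b^2) mod 7 = 3
-1728 * (4 a)^3 = -1728 * (4*2)^3 mod 7 = 1
j = 1 * 3^(-1) mod 7 = 5

j = 5 (mod 7)


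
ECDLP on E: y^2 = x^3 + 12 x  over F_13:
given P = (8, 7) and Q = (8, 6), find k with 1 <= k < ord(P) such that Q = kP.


Enumerate multiples of P until we hit Q = (8, 6):
  1P = (8, 7)
  2P = (0, 0)
  3P = (8, 6)
Match found at i = 3.

k = 3


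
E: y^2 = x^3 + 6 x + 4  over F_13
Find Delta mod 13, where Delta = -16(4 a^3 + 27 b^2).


4 a^3 + 27 b^2 = 4*6^3 + 27*4^2 = 864 + 432 = 1296
Delta = -16 * (1296) = -20736
Delta mod 13 = 12

Delta = 12 (mod 13)


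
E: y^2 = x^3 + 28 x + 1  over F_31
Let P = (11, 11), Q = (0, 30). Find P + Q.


P != Q, so use the chord formula.
s = (y2 - y1) / (x2 - x1) = (19) / (20) mod 31 = 18
x3 = s^2 - x1 - x2 mod 31 = 18^2 - 11 - 0 = 3
y3 = s (x1 - x3) - y1 mod 31 = 18 * (11 - 3) - 11 = 9

P + Q = (3, 9)


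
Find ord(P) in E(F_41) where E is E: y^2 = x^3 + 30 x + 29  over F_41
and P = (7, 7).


Compute successive multiples of P until we hit O:
  1P = (7, 7)
  2P = (31, 0)
  3P = (7, 34)
  4P = O

ord(P) = 4


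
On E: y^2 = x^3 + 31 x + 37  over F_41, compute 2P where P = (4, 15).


Doubling: s = (3 x1^2 + a) / (2 y1)
s = (3*4^2 + 31) / (2*15) mod 41 = 4
x3 = s^2 - 2 x1 mod 41 = 4^2 - 2*4 = 8
y3 = s (x1 - x3) - y1 mod 41 = 4 * (4 - 8) - 15 = 10

2P = (8, 10)


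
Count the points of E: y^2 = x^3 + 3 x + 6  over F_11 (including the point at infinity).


For each x in F_11, count y with y^2 = x^3 + 3 x + 6 mod 11:
  x = 2: RHS = 9, y in [3, 8]  -> 2 point(s)
  x = 3: RHS = 9, y in [3, 8]  -> 2 point(s)
  x = 4: RHS = 5, y in [4, 7]  -> 2 point(s)
  x = 5: RHS = 3, y in [5, 6]  -> 2 point(s)
  x = 6: RHS = 9, y in [3, 8]  -> 2 point(s)
  x = 8: RHS = 3, y in [5, 6]  -> 2 point(s)
  x = 9: RHS = 3, y in [5, 6]  -> 2 point(s)
Affine points: 14. Add the point at infinity: total = 15.

#E(F_11) = 15


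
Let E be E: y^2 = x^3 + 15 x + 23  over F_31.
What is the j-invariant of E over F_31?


Delta = -16(4 a^3 + 27 b^2) mod 31 = 12
-1728 * (4 a)^3 = -1728 * (4*15)^3 mod 31 = 29
j = 29 * 12^(-1) mod 31 = 5

j = 5 (mod 31)


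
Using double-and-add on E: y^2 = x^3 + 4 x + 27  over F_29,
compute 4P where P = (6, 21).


k = 4 = 100_2 (binary, LSB first: 001)
Double-and-add from P = (6, 21):
  bit 0 = 0: acc unchanged = O
  bit 1 = 0: acc unchanged = O
  bit 2 = 1: acc = O + (6, 8) = (6, 8)

4P = (6, 8)


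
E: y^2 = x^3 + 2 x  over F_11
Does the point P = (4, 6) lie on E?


Check whether y^2 = x^3 + 2 x + 0 (mod 11) for (x, y) = (4, 6).
LHS: y^2 = 6^2 mod 11 = 3
RHS: x^3 + 2 x + 0 = 4^3 + 2*4 + 0 mod 11 = 6
LHS != RHS

No, not on the curve


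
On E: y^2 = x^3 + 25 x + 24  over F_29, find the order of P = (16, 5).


Compute successive multiples of P until we hit O:
  1P = (16, 5)
  2P = (27, 13)
  3P = (22, 17)
  4P = (24, 8)
  5P = (5, 10)
  6P = (13, 20)
  7P = (25, 11)
  8P = (11, 8)
  ... (continuing to 35P)
  35P = O

ord(P) = 35


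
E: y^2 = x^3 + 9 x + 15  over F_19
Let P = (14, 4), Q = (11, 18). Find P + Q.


P != Q, so use the chord formula.
s = (y2 - y1) / (x2 - x1) = (14) / (16) mod 19 = 8
x3 = s^2 - x1 - x2 mod 19 = 8^2 - 14 - 11 = 1
y3 = s (x1 - x3) - y1 mod 19 = 8 * (14 - 1) - 4 = 5

P + Q = (1, 5)


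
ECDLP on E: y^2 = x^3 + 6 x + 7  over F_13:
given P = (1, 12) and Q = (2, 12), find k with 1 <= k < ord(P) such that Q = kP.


Enumerate multiples of P until we hit Q = (2, 12):
  1P = (1, 12)
  2P = (2, 12)
Match found at i = 2.

k = 2


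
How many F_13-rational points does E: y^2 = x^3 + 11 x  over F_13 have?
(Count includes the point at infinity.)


For each x in F_13, count y with y^2 = x^3 + 11 x + 0 mod 13:
  x = 0: RHS = 0, y in [0]  -> 1 point(s)
  x = 1: RHS = 12, y in [5, 8]  -> 2 point(s)
  x = 2: RHS = 4, y in [2, 11]  -> 2 point(s)
  x = 4: RHS = 4, y in [2, 11]  -> 2 point(s)
  x = 6: RHS = 9, y in [3, 10]  -> 2 point(s)
  x = 7: RHS = 4, y in [2, 11]  -> 2 point(s)
  x = 9: RHS = 9, y in [3, 10]  -> 2 point(s)
  x = 11: RHS = 9, y in [3, 10]  -> 2 point(s)
  x = 12: RHS = 1, y in [1, 12]  -> 2 point(s)
Affine points: 17. Add the point at infinity: total = 18.

#E(F_13) = 18


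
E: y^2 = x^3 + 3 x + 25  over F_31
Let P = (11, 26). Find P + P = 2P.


Doubling: s = (3 x1^2 + a) / (2 y1)
s = (3*11^2 + 3) / (2*26) mod 31 = 13
x3 = s^2 - 2 x1 mod 31 = 13^2 - 2*11 = 23
y3 = s (x1 - x3) - y1 mod 31 = 13 * (11 - 23) - 26 = 4

2P = (23, 4)


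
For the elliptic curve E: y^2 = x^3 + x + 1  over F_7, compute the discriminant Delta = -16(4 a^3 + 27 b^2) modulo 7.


4 a^3 + 27 b^2 = 4*1^3 + 27*1^2 = 4 + 27 = 31
Delta = -16 * (31) = -496
Delta mod 7 = 1

Delta = 1 (mod 7)


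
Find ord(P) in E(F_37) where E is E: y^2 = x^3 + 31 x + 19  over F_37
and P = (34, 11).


Compute successive multiples of P until we hit O:
  1P = (34, 11)
  2P = (5, 15)
  3P = (26, 30)
  4P = (26, 7)
  5P = (5, 22)
  6P = (34, 26)
  7P = O

ord(P) = 7


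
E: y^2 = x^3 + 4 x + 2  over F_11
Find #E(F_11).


For each x in F_11, count y with y^2 = x^3 + 4 x + 2 mod 11:
  x = 4: RHS = 5, y in [4, 7]  -> 2 point(s)
  x = 5: RHS = 4, y in [2, 9]  -> 2 point(s)
  x = 6: RHS = 0, y in [0]  -> 1 point(s)
Affine points: 5. Add the point at infinity: total = 6.

#E(F_11) = 6


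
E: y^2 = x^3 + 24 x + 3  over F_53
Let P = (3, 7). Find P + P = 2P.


Doubling: s = (3 x1^2 + a) / (2 y1)
s = (3*3^2 + 24) / (2*7) mod 53 = 15
x3 = s^2 - 2 x1 mod 53 = 15^2 - 2*3 = 7
y3 = s (x1 - x3) - y1 mod 53 = 15 * (3 - 7) - 7 = 39

2P = (7, 39)


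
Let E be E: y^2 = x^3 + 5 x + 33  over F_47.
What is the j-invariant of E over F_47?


Delta = -16(4 a^3 + 27 b^2) mod 47 = 12
-1728 * (4 a)^3 = -1728 * (4*5)^3 mod 47 = 16
j = 16 * 12^(-1) mod 47 = 17

j = 17 (mod 47)


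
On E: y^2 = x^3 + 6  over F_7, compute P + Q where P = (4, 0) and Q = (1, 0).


P != Q, so use the chord formula.
s = (y2 - y1) / (x2 - x1) = (0) / (4) mod 7 = 0
x3 = s^2 - x1 - x2 mod 7 = 0^2 - 4 - 1 = 2
y3 = s (x1 - x3) - y1 mod 7 = 0 * (4 - 2) - 0 = 0

P + Q = (2, 0)


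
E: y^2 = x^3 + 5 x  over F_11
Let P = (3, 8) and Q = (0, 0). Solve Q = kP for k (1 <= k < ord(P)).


Enumerate multiples of P until we hit Q = (0, 0):
  1P = (3, 8)
  2P = (9, 2)
  3P = (0, 0)
Match found at i = 3.

k = 3


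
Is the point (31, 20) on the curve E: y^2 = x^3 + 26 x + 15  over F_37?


Check whether y^2 = x^3 + 26 x + 15 (mod 37) for (x, y) = (31, 20).
LHS: y^2 = 20^2 mod 37 = 30
RHS: x^3 + 26 x + 15 = 31^3 + 26*31 + 15 mod 37 = 13
LHS != RHS

No, not on the curve


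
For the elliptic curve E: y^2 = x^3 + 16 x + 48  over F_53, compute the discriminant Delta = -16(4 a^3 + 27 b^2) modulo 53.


4 a^3 + 27 b^2 = 4*16^3 + 27*48^2 = 16384 + 62208 = 78592
Delta = -16 * (78592) = -1257472
Delta mod 53 = 6

Delta = 6 (mod 53)


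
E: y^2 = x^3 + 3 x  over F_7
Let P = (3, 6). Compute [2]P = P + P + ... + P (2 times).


k = 2 = 10_2 (binary, LSB first: 01)
Double-and-add from P = (3, 6):
  bit 0 = 0: acc unchanged = O
  bit 1 = 1: acc = O + (2, 0) = (2, 0)

2P = (2, 0)


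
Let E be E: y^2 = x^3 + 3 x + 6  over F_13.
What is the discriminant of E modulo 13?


4 a^3 + 27 b^2 = 4*3^3 + 27*6^2 = 108 + 972 = 1080
Delta = -16 * (1080) = -17280
Delta mod 13 = 10

Delta = 10 (mod 13)


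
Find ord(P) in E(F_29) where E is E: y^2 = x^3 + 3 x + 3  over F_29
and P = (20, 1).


Compute successive multiples of P until we hit O:
  1P = (20, 1)
  2P = (9, 18)
  3P = (23, 1)
  4P = (15, 28)
  5P = (22, 4)
  6P = (11, 27)
  7P = (11, 2)
  8P = (22, 25)
  ... (continuing to 13P)
  13P = O

ord(P) = 13


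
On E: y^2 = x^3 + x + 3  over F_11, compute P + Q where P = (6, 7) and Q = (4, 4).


P != Q, so use the chord formula.
s = (y2 - y1) / (x2 - x1) = (8) / (9) mod 11 = 7
x3 = s^2 - x1 - x2 mod 11 = 7^2 - 6 - 4 = 6
y3 = s (x1 - x3) - y1 mod 11 = 7 * (6 - 6) - 7 = 4

P + Q = (6, 4)


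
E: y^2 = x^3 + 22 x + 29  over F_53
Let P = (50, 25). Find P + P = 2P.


Doubling: s = (3 x1^2 + a) / (2 y1)
s = (3*50^2 + 22) / (2*25) mod 53 = 19
x3 = s^2 - 2 x1 mod 53 = 19^2 - 2*50 = 49
y3 = s (x1 - x3) - y1 mod 53 = 19 * (50 - 49) - 25 = 47

2P = (49, 47)


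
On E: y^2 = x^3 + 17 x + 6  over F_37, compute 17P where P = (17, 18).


k = 17 = 10001_2 (binary, LSB first: 10001)
Double-and-add from P = (17, 18):
  bit 0 = 1: acc = O + (17, 18) = (17, 18)
  bit 1 = 0: acc unchanged = (17, 18)
  bit 2 = 0: acc unchanged = (17, 18)
  bit 3 = 0: acc unchanged = (17, 18)
  bit 4 = 1: acc = (17, 18) + (36, 5) = (31, 13)

17P = (31, 13)


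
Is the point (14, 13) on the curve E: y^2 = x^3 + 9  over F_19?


Check whether y^2 = x^3 + 0 x + 9 (mod 19) for (x, y) = (14, 13).
LHS: y^2 = 13^2 mod 19 = 17
RHS: x^3 + 0 x + 9 = 14^3 + 0*14 + 9 mod 19 = 17
LHS = RHS

Yes, on the curve


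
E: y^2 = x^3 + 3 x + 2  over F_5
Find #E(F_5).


For each x in F_5, count y with y^2 = x^3 + 3 x + 2 mod 5:
  x = 1: RHS = 1, y in [1, 4]  -> 2 point(s)
  x = 2: RHS = 1, y in [1, 4]  -> 2 point(s)
Affine points: 4. Add the point at infinity: total = 5.

#E(F_5) = 5


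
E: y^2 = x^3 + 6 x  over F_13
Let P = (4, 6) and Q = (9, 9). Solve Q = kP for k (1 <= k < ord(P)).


Enumerate multiples of P until we hit Q = (9, 9):
  1P = (4, 6)
  2P = (9, 4)
  3P = (9, 9)
Match found at i = 3.

k = 3


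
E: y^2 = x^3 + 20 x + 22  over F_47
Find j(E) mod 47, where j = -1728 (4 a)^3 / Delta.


Delta = -16(4 a^3 + 27 b^2) mod 47 = 33
-1728 * (4 a)^3 = -1728 * (4*20)^3 mod 47 = 37
j = 37 * 33^(-1) mod 47 = 41

j = 41 (mod 47)


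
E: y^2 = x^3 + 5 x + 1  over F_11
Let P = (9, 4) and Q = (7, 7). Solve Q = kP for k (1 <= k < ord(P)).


Enumerate multiples of P until we hit Q = (7, 7):
  1P = (9, 4)
  2P = (8, 5)
  3P = (6, 4)
  4P = (7, 7)
Match found at i = 4.

k = 4


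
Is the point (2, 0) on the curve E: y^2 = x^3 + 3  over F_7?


Check whether y^2 = x^3 + 0 x + 3 (mod 7) for (x, y) = (2, 0).
LHS: y^2 = 0^2 mod 7 = 0
RHS: x^3 + 0 x + 3 = 2^3 + 0*2 + 3 mod 7 = 4
LHS != RHS

No, not on the curve


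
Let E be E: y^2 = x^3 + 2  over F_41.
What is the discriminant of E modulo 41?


4 a^3 + 27 b^2 = 4*0^3 + 27*2^2 = 0 + 108 = 108
Delta = -16 * (108) = -1728
Delta mod 41 = 35

Delta = 35 (mod 41)


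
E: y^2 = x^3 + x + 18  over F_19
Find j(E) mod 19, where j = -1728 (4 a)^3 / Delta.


Delta = -16(4 a^3 + 27 b^2) mod 19 = 17
-1728 * (4 a)^3 = -1728 * (4*1)^3 mod 19 = 7
j = 7 * 17^(-1) mod 19 = 6

j = 6 (mod 19)


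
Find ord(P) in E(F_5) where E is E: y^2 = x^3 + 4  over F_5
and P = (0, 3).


Compute successive multiples of P until we hit O:
  1P = (0, 3)
  2P = (0, 2)
  3P = O

ord(P) = 3


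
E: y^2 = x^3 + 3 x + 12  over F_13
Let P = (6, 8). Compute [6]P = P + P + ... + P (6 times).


k = 6 = 110_2 (binary, LSB first: 011)
Double-and-add from P = (6, 8):
  bit 0 = 0: acc unchanged = O
  bit 1 = 1: acc = O + (5, 3) = (5, 3)
  bit 2 = 1: acc = (5, 3) + (3, 10) = (1, 9)

6P = (1, 9)


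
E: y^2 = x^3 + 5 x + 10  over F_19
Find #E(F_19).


For each x in F_19, count y with y^2 = x^3 + 5 x + 10 mod 19:
  x = 1: RHS = 16, y in [4, 15]  -> 2 point(s)
  x = 2: RHS = 9, y in [3, 16]  -> 2 point(s)
  x = 6: RHS = 9, y in [3, 16]  -> 2 point(s)
  x = 8: RHS = 11, y in [7, 12]  -> 2 point(s)
  x = 9: RHS = 5, y in [9, 10]  -> 2 point(s)
  x = 11: RHS = 9, y in [3, 16]  -> 2 point(s)
  x = 13: RHS = 11, y in [7, 12]  -> 2 point(s)
  x = 16: RHS = 6, y in [5, 14]  -> 2 point(s)
  x = 17: RHS = 11, y in [7, 12]  -> 2 point(s)
  x = 18: RHS = 4, y in [2, 17]  -> 2 point(s)
Affine points: 20. Add the point at infinity: total = 21.

#E(F_19) = 21


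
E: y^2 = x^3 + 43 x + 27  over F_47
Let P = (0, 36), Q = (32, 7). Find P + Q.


P != Q, so use the chord formula.
s = (y2 - y1) / (x2 - x1) = (18) / (32) mod 47 = 27
x3 = s^2 - x1 - x2 mod 47 = 27^2 - 0 - 32 = 39
y3 = s (x1 - x3) - y1 mod 47 = 27 * (0 - 39) - 36 = 39

P + Q = (39, 39)


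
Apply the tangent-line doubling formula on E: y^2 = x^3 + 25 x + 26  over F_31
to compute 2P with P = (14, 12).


Doubling: s = (3 x1^2 + a) / (2 y1)
s = (3*14^2 + 25) / (2*12) mod 31 = 1
x3 = s^2 - 2 x1 mod 31 = 1^2 - 2*14 = 4
y3 = s (x1 - x3) - y1 mod 31 = 1 * (14 - 4) - 12 = 29

2P = (4, 29)
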